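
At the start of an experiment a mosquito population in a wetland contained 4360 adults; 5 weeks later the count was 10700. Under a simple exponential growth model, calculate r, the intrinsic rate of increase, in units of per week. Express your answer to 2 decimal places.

0.18 per week

From N(t) = N₀·e^(rt): e^(r·5) = 10700/4360 = 2.4541.
r·5 = ln(2.4541) = 0.89777, so r = 0.89777/5 = 0.17955.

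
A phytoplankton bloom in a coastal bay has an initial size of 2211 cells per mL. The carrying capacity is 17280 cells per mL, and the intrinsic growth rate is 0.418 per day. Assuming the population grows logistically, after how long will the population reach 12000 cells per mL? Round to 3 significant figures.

A = (K − N₀)/N₀ = (17280 − 2211)/2211 = 6.8155.
Solve 17280/(1 + 6.8155·e^(−0.418t)) = 12000: 1 + 6.8155·e^(−0.418t) = 1.44, so e^(−0.418t) = 0.064559.
−0.418·t = ln(0.064559) = -2.7402, so t = 2.7402/0.418 = 6.5554.

6.56 days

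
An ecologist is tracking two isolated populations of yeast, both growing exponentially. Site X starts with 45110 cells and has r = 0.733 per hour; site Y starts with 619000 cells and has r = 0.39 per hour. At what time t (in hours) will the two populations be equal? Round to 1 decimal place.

7.6 hours

Set 45110·e^(0.733t) = 619000·e^(0.39t).
e^((0.733 − 0.39)t) = 619000/45110 → e^(0.343·t) = 13.722.
0.343·t = ln(13.722) = 2.619, so t = 2.619/0.343 = 7.6356.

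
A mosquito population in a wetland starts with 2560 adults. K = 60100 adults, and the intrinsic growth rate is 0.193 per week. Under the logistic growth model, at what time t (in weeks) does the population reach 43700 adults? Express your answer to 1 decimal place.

A = (K − N₀)/N₀ = (60100 − 2560)/2560 = 22.477.
Solve 60100/(1 + 22.477·e^(−0.193t)) = 43700: 1 + 22.477·e^(−0.193t) = 1.3753, so e^(−0.193t) = 0.0166968.
−0.193·t = ln(0.0166968) = -4.0925, so t = 4.0925/0.193 = 21.205.

21.2 weeks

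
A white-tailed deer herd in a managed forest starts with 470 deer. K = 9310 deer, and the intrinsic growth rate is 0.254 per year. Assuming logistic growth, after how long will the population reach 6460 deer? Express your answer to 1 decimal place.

14.8 years

A = (K − N₀)/N₀ = (9310 − 470)/470 = 18.809.
Solve 9310/(1 + 18.809·e^(−0.254t)) = 6460: 1 + 18.809·e^(−0.254t) = 1.4412, so e^(−0.254t) = 0.0234562.
−0.254·t = ln(0.0234562) = -3.7526, so t = 3.7526/0.254 = 14.774.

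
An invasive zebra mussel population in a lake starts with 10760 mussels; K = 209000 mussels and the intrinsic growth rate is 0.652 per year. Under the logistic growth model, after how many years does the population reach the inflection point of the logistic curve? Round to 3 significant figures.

Logistic growth is fastest at N = K/2 = 104500.
A = (K − N₀)/N₀ = 18.424. Set K/(1 + A·e^(−rt)) = K/2 → A·e^(−rt) = 1.
e^(−0.652t) = 1/18.424 = 0.0542776, so t = ln(18.424)/0.652 = 2.9136/0.652 = 4.4688.

4.47 years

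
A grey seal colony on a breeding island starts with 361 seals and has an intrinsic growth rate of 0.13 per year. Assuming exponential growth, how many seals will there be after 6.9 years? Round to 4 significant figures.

N(t) = N₀·e^(rt) = 361 × e^(0.13×6.9) = 361 × e^0.897.
e^0.897 ≈ 2.4522, so N ≈ 361 × 2.4522 = 885.257.

885.3 seals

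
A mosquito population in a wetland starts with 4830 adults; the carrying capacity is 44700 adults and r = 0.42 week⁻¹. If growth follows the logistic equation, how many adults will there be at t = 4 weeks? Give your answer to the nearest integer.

A = (K − N₀)/N₀ = (44700 − 4830)/4830 = 8.2547.
N(t) = K/(1 + A·e^(−rt)) = 44700/(1 + 8.2547×e^(−0.42×4)).
e^(−1.68) = 0.18637; denominator = 1 + 8.2547×0.18637 = 2.5385.
N = 44700/2.5385 = 17609.1.

17609 adults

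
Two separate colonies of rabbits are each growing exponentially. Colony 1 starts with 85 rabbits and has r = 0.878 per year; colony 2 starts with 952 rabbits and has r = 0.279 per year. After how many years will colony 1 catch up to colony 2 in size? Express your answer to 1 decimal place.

4.0 years

Set 85·e^(0.878t) = 952·e^(0.279t).
e^((0.878 − 0.279)t) = 952/85 → e^(0.599·t) = 11.2.
0.599·t = ln(11.2) = 2.4159, so t = 2.4159/0.599 = 4.0332.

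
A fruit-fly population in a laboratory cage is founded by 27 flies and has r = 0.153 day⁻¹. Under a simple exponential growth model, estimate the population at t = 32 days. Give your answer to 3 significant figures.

N(t) = N₀·e^(rt) = 27 × e^(0.153×32) = 27 × e^4.896.
e^4.896 ≈ 133.75, so N ≈ 27 × 133.75 = 3611.35.

3610 flies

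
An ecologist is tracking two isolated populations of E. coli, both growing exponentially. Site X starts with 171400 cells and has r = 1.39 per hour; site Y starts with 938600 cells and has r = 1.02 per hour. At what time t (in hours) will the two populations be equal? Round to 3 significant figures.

Set 171400·e^(1.39t) = 938600·e^(1.02t).
e^((1.39 − 1.02)t) = 938600/171400 → e^(0.37·t) = 5.4761.
0.37·t = ln(5.4761) = 1.7004, so t = 1.7004/0.37 = 4.5956.

4.60 hours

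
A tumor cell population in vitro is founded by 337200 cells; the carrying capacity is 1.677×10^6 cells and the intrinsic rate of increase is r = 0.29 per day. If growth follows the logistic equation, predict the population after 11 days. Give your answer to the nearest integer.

A = (K − N₀)/N₀ = (1.677×10^6 − 337200)/337200 = 3.9733.
N(t) = K/(1 + A·e^(−rt)) = 1.677×10^6/(1 + 3.9733×e^(−0.29×11)).
e^(−3.19) = 0.041172; denominator = 1 + 3.9733×0.041172 = 1.1636.
N = 1.677×10^6/1.1636 = 1.441231×10^6.

1441231 cells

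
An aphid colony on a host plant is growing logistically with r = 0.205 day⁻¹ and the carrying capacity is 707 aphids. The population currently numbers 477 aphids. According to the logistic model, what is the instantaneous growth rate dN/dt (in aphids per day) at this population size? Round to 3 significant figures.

31.8 aphids per day

dN/dt = rN(1 − N/K) = 0.205 × 477 × (1 − 477/707).
1 − 477/707 = 0.32532; dN/dt = 0.205 × 477 × 0.32532 = 31.811.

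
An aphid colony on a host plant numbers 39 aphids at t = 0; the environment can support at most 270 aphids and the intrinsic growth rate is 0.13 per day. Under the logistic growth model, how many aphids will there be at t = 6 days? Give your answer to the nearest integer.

73 aphids

A = (K − N₀)/N₀ = (270 − 39)/39 = 5.9231.
N(t) = K/(1 + A·e^(−rt)) = 270/(1 + 5.9231×e^(−0.13×6)).
e^(−0.78) = 0.45841; denominator = 1 + 5.9231×0.45841 = 3.7152.
N = 270/3.7152 = 72.6749.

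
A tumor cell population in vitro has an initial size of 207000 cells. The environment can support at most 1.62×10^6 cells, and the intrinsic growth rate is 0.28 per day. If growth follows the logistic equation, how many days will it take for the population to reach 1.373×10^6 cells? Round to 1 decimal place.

A = (K − N₀)/N₀ = (1.62×10^6 − 207000)/207000 = 6.8261.
Solve 1.62×10^6/(1 + 6.8261·e^(−0.28t)) = 1.373×10^6: 1 + 6.8261·e^(−0.28t) = 1.1799, so e^(−0.28t) = 0.0263545.
−0.28·t = ln(0.0263545) = -3.6361, so t = 3.6361/0.28 = 12.986.

13.0 days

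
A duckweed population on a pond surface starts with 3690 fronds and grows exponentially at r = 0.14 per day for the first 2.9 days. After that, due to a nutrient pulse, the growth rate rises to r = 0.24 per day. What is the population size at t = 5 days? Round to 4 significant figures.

Phase 1: N(2.9) = 3690·e^(0.14×2.9) = 3690·e^0.406 = 5537.96.
Phase 2 runs for 5 − 2.9 = 2.1 days at r = 0.24.
N(5) = 5537.96·e^(0.24×2.1) = 5537.96·e^0.504 = 9167.15.

9167 fronds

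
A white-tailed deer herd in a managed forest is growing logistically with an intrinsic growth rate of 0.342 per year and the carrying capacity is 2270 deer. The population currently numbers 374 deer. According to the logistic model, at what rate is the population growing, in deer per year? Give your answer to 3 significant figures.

dN/dt = rN(1 − N/K) = 0.342 × 374 × (1 − 374/2270).
1 − 374/2270 = 0.83524; dN/dt = 0.342 × 374 × 0.83524 = 106.83.

107 deer per year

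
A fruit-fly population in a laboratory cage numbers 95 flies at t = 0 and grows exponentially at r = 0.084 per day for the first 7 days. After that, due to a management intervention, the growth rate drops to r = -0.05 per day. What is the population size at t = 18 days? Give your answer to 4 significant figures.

98.68 flies

Phase 1: N(7) = 95·e^(0.084×7) = 95·e^0.588 = 171.036.
Phase 2 runs for 18 − 7 = 11 days at r = -0.05.
N(18) = 171.036·e^(-0.05×11) = 171.036·e^-0.55 = 98.6795.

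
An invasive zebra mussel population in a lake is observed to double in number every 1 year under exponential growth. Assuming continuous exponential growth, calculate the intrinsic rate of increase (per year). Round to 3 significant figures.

0.693 per year

r = ln(2)/t_d = 0.6931/1 = 0.69315.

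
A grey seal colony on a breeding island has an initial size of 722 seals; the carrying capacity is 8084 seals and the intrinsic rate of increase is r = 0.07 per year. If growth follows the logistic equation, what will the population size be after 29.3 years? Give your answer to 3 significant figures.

A = (K − N₀)/N₀ = (8084 − 722)/722 = 10.197.
N(t) = K/(1 + A·e^(−rt)) = 8084/(1 + 10.197×e^(−0.07×29.3)).
e^(−2.051) = 0.12861; denominator = 1 + 10.197×0.12861 = 2.3114.
N = 8084/2.3114 = 3497.51.

3500 seals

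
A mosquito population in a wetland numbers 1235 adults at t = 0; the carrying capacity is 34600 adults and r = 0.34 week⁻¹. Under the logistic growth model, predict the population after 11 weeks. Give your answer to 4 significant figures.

21080 adults

A = (K − N₀)/N₀ = (34600 − 1235)/1235 = 27.016.
N(t) = K/(1 + A·e^(−rt)) = 34600/(1 + 27.016×e^(−0.34×11)).
e^(−3.74) = 0.023754; denominator = 1 + 27.016×0.023754 = 1.6417.
N = 34600/1.6417 = 21075.1.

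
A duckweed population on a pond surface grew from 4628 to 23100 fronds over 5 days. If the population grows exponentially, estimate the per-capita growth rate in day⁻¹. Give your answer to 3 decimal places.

From N(t) = N₀·e^(rt): e^(r·5) = 23100/4628 = 4.9914.
r·5 = ln(4.9914) = 1.6077, so r = 1.6077/5 = 0.32154.

0.322 per day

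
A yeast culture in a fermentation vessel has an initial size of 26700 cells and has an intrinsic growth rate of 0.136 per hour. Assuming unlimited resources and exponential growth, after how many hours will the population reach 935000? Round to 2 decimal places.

26.15 hours

Set N₀·e^(rt) = 935000: e^(0.136·t) = 935000/26700 = 35.019.
0.136·t = ln(35.019) = 3.5559, so t = 3.5559/0.136 = 26.146.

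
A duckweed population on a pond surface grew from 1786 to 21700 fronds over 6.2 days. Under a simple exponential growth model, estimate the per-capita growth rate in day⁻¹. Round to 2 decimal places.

From N(t) = N₀·e^(rt): e^(r·6.2) = 21700/1786 = 12.15.
r·6.2 = ln(12.15) = 2.4973, so r = 2.4973/6.2 = 0.4028.

0.40 per day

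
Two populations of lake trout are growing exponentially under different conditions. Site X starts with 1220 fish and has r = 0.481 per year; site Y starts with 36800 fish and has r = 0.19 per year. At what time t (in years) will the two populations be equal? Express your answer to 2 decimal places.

11.71 years

Set 1220·e^(0.481t) = 36800·e^(0.19t).
e^((0.481 − 0.19)t) = 36800/1220 → e^(0.291·t) = 30.164.
0.291·t = ln(30.164) = 3.4066, so t = 3.4066/0.291 = 11.707.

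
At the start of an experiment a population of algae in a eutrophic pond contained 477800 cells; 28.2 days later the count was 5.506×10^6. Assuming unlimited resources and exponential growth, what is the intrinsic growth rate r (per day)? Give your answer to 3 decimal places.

From N(t) = N₀·e^(rt): e^(r·28.2) = 5.506×10^6/477800 = 11.524.
r·28.2 = ln(11.524) = 2.4444, so r = 2.4444/28.2 = 0.086681.

0.087 per day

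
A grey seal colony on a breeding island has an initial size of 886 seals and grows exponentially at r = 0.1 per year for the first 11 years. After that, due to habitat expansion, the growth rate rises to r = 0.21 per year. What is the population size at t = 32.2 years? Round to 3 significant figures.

228000 seals

Phase 1: N(11) = 886·e^(0.1×11) = 886·e^1.1 = 2661.69.
Phase 2 runs for 32.2 − 11 = 21.2 years at r = 0.21.
N(32.2) = 2661.69·e^(0.21×21.2) = 2661.69·e^4.452 = 228369.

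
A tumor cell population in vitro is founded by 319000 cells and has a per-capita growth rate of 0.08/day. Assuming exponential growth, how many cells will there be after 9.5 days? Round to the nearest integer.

682110 cells

N(t) = N₀·e^(rt) = 319000 × e^(0.08×9.5) = 319000 × e^0.76.
e^0.76 ≈ 2.1383, so N ≈ 319000 × 2.1383 = 682110.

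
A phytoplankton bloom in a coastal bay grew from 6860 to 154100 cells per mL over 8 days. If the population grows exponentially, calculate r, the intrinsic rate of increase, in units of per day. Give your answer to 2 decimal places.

0.39 per day

From N(t) = N₀·e^(rt): e^(r·8) = 154100/6860 = 22.464.
r·8 = ln(22.464) = 3.1119, so r = 3.1119/8 = 0.38899.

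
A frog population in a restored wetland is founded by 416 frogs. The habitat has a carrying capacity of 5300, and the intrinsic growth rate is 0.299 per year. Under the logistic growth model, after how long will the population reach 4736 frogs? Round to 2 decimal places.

15.35 years

A = (K − N₀)/N₀ = (5300 − 416)/416 = 11.74.
Solve 5300/(1 + 11.74·e^(−0.299t)) = 4736: 1 + 11.74·e^(−0.299t) = 1.1191, so e^(−0.299t) = 0.0101434.
−0.299·t = ln(0.0101434) = -4.5909, so t = 4.5909/0.299 = 15.354.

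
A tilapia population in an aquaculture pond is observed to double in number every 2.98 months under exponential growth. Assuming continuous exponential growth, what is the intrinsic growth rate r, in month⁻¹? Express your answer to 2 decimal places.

r = ln(2)/t_d = 0.6931/2.98 = 0.2326.

0.23 per month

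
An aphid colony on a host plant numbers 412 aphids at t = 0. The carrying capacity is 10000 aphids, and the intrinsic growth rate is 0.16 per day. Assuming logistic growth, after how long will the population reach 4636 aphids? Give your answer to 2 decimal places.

A = (K − N₀)/N₀ = (10000 − 412)/412 = 23.272.
Solve 10000/(1 + 23.272·e^(−0.16t)) = 4636: 1 + 23.272·e^(−0.16t) = 2.157, so e^(−0.16t) = 0.0497181.
−0.16·t = ln(0.0497181) = -3.0014, so t = 3.0014/0.16 = 18.759.

18.76 days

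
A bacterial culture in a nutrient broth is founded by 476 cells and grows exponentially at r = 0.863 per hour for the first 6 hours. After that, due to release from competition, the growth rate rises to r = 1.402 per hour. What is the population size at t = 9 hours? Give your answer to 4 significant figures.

Phase 1: N(6) = 476·e^(0.863×6) = 476·e^5.178 = 84408.
Phase 2 runs for 9 − 6 = 3 hours at r = 1.402.
N(9) = 84408·e^(1.402×3) = 84408·e^4.206 = 5.662737×10^6.

5663000 cells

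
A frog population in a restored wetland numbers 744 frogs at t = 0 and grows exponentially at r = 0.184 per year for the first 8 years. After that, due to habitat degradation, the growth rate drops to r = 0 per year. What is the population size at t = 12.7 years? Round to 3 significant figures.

Phase 1: N(8) = 744·e^(0.184×8) = 744·e^1.472 = 3242.31.
Phase 2 runs for 12.7 − 8 = 4.7 years at r = 0.
N(12.7) = 3242.31·e^(0×4.7) = 3242.31·e^0 = 3242.31.

3240 frogs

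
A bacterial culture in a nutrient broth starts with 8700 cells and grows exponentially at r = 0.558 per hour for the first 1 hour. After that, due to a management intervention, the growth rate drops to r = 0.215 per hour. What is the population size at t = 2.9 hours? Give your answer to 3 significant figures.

Phase 1: N(1) = 8700·e^(0.558×1) = 8700·e^0.558 = 15200.4.
Phase 2 runs for 2.9 − 1 = 1.9 hours at r = 0.215.
N(2.9) = 15200.4·e^(0.215×1.9) = 15200.4·e^0.4085 = 22869.9.

22900 cells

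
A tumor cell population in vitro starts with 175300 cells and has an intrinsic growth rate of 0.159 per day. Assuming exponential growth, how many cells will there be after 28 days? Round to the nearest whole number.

15040454 cells

N(t) = N₀·e^(rt) = 175300 × e^(0.159×28) = 175300 × e^4.452.
e^4.452 ≈ 85.798, so N ≈ 175300 × 85.798 = 1.504045×10^7.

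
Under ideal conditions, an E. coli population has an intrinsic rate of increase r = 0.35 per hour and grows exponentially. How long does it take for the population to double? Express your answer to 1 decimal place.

2.0 hours

Doubling time t_d = ln(2)/r = 0.6931/0.35 = 1.9804.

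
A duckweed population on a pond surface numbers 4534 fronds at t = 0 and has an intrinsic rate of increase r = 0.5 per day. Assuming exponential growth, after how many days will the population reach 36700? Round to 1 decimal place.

4.2 days

Set N₀·e^(rt) = 36700: e^(0.5·t) = 36700/4534 = 8.0944.
0.5·t = ln(8.0944) = 2.0912, so t = 2.0912/0.5 = 4.1823.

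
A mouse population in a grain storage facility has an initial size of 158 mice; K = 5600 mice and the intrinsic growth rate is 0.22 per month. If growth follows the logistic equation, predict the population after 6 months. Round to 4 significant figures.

A = (K − N₀)/N₀ = (5600 − 158)/158 = 34.443.
N(t) = K/(1 + A·e^(−rt)) = 5600/(1 + 34.443×e^(−0.22×6)).
e^(−1.32) = 0.26714; denominator = 1 + 34.443×0.26714 = 10.201.
N = 5600/10.201 = 548.968.

549.0 mice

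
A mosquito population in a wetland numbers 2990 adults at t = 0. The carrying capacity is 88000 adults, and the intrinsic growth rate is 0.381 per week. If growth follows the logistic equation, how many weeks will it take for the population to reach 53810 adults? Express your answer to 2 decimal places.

A = (K − N₀)/N₀ = (88000 − 2990)/2990 = 28.431.
Solve 88000/(1 + 28.431·e^(−0.381t)) = 53810: 1 + 28.431·e^(−0.381t) = 1.6354, so e^(−0.381t) = 0.0223479.
−0.381·t = ln(0.0223479) = -3.801, so t = 3.801/0.381 = 9.9764.

9.98 weeks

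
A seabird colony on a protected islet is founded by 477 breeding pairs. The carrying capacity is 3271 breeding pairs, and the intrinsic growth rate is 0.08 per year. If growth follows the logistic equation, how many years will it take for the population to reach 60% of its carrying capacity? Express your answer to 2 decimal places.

A = (K − N₀)/N₀ = (3271 − 477)/477 = 5.8574.
Solve 3271/(1 + 5.8574·e^(−0.08t)) = 1962.6: 1 + 5.8574·e^(−0.08t) = 1.6667, so e^(−0.08t) = 0.113815.
−0.08·t = ln(0.113815) = -2.1732, so t = 2.1732/0.08 = 27.165.

27.16 years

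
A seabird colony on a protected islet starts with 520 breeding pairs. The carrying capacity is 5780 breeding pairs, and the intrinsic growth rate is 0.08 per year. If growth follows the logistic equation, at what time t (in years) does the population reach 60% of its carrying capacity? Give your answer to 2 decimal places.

33.99 years

A = (K − N₀)/N₀ = (5780 − 520)/520 = 10.115.
Solve 5780/(1 + 10.115·e^(−0.08t)) = 3468: 1 + 10.115·e^(−0.08t) = 1.6667, so e^(−0.08t) = 0.0659062.
−0.08·t = ln(0.0659062) = -2.7195, so t = 2.7195/0.08 = 33.994.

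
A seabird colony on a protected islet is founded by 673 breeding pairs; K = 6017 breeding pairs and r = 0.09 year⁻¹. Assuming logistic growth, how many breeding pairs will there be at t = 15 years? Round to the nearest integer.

A = (K − N₀)/N₀ = (6017 − 673)/673 = 7.9406.
N(t) = K/(1 + A·e^(−rt)) = 6017/(1 + 7.9406×e^(−0.09×15)).
e^(−1.35) = 0.25924; denominator = 1 + 7.9406×0.25924 = 3.0585.
N = 6017/3.0585 = 1967.3.

1967 breeding pairs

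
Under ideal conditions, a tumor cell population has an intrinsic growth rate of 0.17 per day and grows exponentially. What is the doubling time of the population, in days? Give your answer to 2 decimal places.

4.08 days

Doubling time t_d = ln(2)/r = 0.6931/0.17 = 4.0773.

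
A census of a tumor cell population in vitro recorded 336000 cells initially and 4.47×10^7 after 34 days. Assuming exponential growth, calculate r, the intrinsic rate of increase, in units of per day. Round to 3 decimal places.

From N(t) = N₀·e^(rt): e^(r·34) = 4.47×10^7/336000 = 133.04.
r·34 = ln(133.04) = 4.8906, so r = 4.8906/34 = 0.14384.

0.144 per day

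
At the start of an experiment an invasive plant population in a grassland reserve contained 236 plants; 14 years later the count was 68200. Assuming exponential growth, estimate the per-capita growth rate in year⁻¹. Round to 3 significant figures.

From N(t) = N₀·e^(rt): e^(r·14) = 68200/236 = 288.98.
r·14 = ln(288.98) = 5.6664, so r = 5.6664/14 = 0.40474.

0.405 per year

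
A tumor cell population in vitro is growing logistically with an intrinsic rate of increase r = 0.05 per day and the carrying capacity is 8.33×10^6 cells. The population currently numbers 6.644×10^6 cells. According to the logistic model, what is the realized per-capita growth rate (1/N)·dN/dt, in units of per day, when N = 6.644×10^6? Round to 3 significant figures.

0.0101 per day

(1/N)·dN/dt = r(1 − N/K) = 0.05 × (1 − 6.644×10^6/8.33×10^6).
= 0.05 × 0.2024 = 0.01012.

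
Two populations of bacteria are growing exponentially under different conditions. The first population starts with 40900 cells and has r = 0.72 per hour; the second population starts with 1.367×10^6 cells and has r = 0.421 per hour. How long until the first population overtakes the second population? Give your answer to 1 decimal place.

Set 40900·e^(0.72t) = 1.367×10^6·e^(0.421t).
e^((0.72 − 0.421)t) = 1.367×10^6/40900 → e^(0.299·t) = 33.423.
0.299·t = ln(33.423) = 3.5092, so t = 3.5092/0.299 = 11.737.

11.7 hours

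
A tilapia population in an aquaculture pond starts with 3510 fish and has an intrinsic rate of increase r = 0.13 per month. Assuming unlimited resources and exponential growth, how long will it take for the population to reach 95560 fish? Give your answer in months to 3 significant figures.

Set N₀·e^(rt) = 95560: e^(0.13·t) = 95560/3510 = 27.225.
0.13·t = ln(27.225) = 3.3041, so t = 3.3041/0.13 = 25.416.

25.4 months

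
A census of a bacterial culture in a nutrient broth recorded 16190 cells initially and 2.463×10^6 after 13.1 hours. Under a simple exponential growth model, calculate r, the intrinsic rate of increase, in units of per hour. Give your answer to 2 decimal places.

From N(t) = N₀·e^(rt): e^(r·13.1) = 2.463×10^6/16190 = 152.13.
r·13.1 = ln(152.13) = 5.0247, so r = 5.0247/13.1 = 0.38357.

0.38 per hour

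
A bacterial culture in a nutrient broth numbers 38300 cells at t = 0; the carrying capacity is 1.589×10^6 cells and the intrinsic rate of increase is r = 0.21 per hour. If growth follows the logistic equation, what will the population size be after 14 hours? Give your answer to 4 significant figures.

A = (K − N₀)/N₀ = (1.589×10^6 − 38300)/38300 = 40.488.
N(t) = K/(1 + A·e^(−rt)) = 1.589×10^6/(1 + 40.488×e^(−0.21×14)).
e^(−2.94) = 0.052866; denominator = 1 + 40.488×0.052866 = 3.1404.
N = 1.589×10^6/3.1404 = 505980.

506000 cells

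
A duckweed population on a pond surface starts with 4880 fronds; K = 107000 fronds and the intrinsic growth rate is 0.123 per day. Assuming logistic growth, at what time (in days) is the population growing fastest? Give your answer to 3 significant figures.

Logistic growth is fastest at N = K/2 = 53500.
A = (K − N₀)/N₀ = 20.926. Set K/(1 + A·e^(−rt)) = K/2 → A·e^(−rt) = 1.
e^(−0.123t) = 1/20.926 = 0.0477869, so t = ln(20.926)/0.123 = 3.041/0.123 = 24.724.

24.7 days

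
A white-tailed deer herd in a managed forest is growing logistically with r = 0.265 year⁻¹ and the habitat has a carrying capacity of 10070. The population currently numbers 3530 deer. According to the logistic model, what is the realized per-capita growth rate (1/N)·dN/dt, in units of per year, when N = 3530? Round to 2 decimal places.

(1/N)·dN/dt = r(1 − N/K) = 0.265 × (1 − 3530/10070).
= 0.265 × 0.64945 = 0.17211.

0.17 per year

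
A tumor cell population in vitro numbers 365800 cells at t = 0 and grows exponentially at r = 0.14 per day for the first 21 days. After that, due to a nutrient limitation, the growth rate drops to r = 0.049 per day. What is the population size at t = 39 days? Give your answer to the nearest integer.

Phase 1: N(21) = 365800·e^(0.14×21) = 365800·e^2.94 = 6.919417×10^6.
Phase 2 runs for 39 − 21 = 18 days at r = 0.049.
N(39) = 6.919417×10^6·e^(0.049×18) = 6.919417×10^6·e^0.882 = 1.671542×10^7.

16715417 cells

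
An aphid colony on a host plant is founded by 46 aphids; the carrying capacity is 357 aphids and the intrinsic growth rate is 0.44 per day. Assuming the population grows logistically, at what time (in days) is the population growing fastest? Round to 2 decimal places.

Logistic growth is fastest at N = K/2 = 178.5.
A = (K − N₀)/N₀ = 6.7609. Set K/(1 + A·e^(−rt)) = K/2 → A·e^(−rt) = 1.
e^(−0.44t) = 1/6.7609 = 0.14791, so t = ln(6.7609)/0.44 = 1.9112/0.44 = 4.3435.

4.34 days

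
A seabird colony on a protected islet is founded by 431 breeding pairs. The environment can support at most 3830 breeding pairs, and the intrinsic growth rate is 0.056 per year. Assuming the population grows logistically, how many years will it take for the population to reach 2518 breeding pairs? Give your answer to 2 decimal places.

A = (K − N₀)/N₀ = (3830 − 431)/431 = 7.8863.
Solve 3830/(1 + 7.8863·e^(−0.056t)) = 2518: 1 + 7.8863·e^(−0.056t) = 1.521, so e^(−0.056t) = 0.06607.
−0.056·t = ln(0.06607) = -2.717, so t = 2.717/0.056 = 48.519.

48.52 years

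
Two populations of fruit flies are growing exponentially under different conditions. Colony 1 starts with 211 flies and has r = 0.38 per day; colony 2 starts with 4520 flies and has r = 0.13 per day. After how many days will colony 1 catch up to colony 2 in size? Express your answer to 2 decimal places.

12.26 days

Set 211·e^(0.38t) = 4520·e^(0.13t).
e^((0.38 − 0.13)t) = 4520/211 → e^(0.25·t) = 21.422.
0.25·t = ln(21.422) = 3.0644, so t = 3.0644/0.25 = 12.258.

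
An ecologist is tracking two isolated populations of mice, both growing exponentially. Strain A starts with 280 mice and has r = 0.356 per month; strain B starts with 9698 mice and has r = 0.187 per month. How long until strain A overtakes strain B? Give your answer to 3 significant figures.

Set 280·e^(0.356t) = 9698·e^(0.187t).
e^((0.356 − 0.187)t) = 9698/280 → e^(0.169·t) = 34.636.
0.169·t = ln(34.636) = 3.5449, so t = 3.5449/0.169 = 20.976.

21.0 months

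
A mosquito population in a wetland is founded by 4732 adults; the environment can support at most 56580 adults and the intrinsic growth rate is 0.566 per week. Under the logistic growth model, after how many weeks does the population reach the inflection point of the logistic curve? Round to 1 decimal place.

4.2 weeks

Logistic growth is fastest at N = K/2 = 28290.
A = (K − N₀)/N₀ = 10.957. Set K/(1 + A·e^(−rt)) = K/2 → A·e^(−rt) = 1.
e^(−0.566t) = 1/10.957 = 0.0912668, so t = ln(10.957)/0.566 = 2.394/0.566 = 4.2296.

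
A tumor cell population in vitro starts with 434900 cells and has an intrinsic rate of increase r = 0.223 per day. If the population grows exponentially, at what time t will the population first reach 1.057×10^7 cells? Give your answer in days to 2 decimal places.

14.31 days

Set N₀·e^(rt) = 1.057×10^7: e^(0.223·t) = 1.057×10^7/434900 = 24.304.
0.223·t = ln(24.304) = 3.1907, so t = 3.1907/0.223 = 14.308.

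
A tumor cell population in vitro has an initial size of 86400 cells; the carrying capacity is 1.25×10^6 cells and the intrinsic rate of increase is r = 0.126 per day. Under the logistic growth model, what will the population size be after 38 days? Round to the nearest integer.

1123926 cells

A = (K − N₀)/N₀ = (1.25×10^6 − 86400)/86400 = 13.468.
N(t) = K/(1 + A·e^(−rt)) = 1.25×10^6/(1 + 13.468×e^(−0.126×38)).
e^(−4.788) = 0.0083291; denominator = 1 + 13.468×0.0083291 = 1.1122.
N = 1.25×10^6/1.1122 = 1.123926×10^6.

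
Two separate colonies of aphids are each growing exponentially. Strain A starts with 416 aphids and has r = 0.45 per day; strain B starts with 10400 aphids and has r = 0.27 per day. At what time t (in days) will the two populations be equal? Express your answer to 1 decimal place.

Set 416·e^(0.45t) = 10400·e^(0.27t).
e^((0.45 − 0.27)t) = 10400/416 → e^(0.18·t) = 25.
0.18·t = ln(25) = 3.2189, so t = 3.2189/0.18 = 17.883.

17.9 days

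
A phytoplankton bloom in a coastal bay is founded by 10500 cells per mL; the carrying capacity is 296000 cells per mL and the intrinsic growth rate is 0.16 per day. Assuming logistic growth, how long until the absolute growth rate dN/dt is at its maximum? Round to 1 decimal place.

20.6 days

Logistic growth is fastest at N = K/2 = 148000.
A = (K − N₀)/N₀ = 27.19. Set K/(1 + A·e^(−rt)) = K/2 → A·e^(−rt) = 1.
e^(−0.16t) = 1/27.19 = 0.0367776, so t = ln(27.19)/0.16 = 3.3029/0.16 = 20.643.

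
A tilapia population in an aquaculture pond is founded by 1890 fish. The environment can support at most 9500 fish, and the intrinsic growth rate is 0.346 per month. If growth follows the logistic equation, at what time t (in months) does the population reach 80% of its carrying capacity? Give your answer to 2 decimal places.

8.03 months

A = (K − N₀)/N₀ = (9500 − 1890)/1890 = 4.0265.
Solve 9500/(1 + 4.0265·e^(−0.346t)) = 7600: 1 + 4.0265·e^(−0.346t) = 1.25, so e^(−0.346t) = 0.0620894.
−0.346·t = ln(0.0620894) = -2.7792, so t = 2.7792/0.346 = 8.0323.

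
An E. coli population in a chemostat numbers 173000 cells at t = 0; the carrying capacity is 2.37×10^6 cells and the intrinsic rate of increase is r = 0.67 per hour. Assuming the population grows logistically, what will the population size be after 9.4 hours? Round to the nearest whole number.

2315885 cells

A = (K − N₀)/N₀ = (2.37×10^6 − 173000)/173000 = 12.699.
N(t) = K/(1 + A·e^(−rt)) = 2.37×10^6/(1 + 12.699×e^(−0.67×9.4)).
e^(−6.298) = 0.00184; denominator = 1 + 12.699×0.00184 = 1.0234.
N = 2.37×10^6/1.0234 = 2.315885×10^6.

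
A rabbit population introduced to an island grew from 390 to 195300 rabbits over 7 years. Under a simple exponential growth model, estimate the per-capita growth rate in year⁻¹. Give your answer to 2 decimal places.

0.89 per year

From N(t) = N₀·e^(rt): e^(r·7) = 195300/390 = 500.77.
r·7 = ln(500.77) = 6.2161, so r = 6.2161/7 = 0.88802.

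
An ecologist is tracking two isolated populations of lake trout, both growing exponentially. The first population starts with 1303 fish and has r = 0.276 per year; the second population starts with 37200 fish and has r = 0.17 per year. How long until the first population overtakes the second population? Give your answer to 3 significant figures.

Set 1303·e^(0.276t) = 37200·e^(0.17t).
e^((0.276 − 0.17)t) = 37200/1303 → e^(0.106·t) = 28.55.
0.106·t = ln(28.55) = 3.3516, so t = 3.3516/0.106 = 31.619.

31.6 years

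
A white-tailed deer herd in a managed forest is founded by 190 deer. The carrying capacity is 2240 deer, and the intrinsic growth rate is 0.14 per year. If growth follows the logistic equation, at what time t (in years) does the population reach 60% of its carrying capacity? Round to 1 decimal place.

19.9 years

A = (K − N₀)/N₀ = (2240 − 190)/190 = 10.789.
Solve 2240/(1 + 10.789·e^(−0.14t)) = 1344: 1 + 10.789·e^(−0.14t) = 1.6667, so e^(−0.14t) = 0.0617886.
−0.14·t = ln(0.0617886) = -2.784, so t = 2.784/0.14 = 19.886.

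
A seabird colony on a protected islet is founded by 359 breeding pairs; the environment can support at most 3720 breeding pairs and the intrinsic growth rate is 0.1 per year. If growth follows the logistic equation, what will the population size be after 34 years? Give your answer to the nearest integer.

2834 breeding pairs

A = (K − N₀)/N₀ = (3720 − 359)/359 = 9.3621.
N(t) = K/(1 + A·e^(−rt)) = 3720/(1 + 9.3621×e^(−0.1×34)).
e^(−3.4) = 0.033373; denominator = 1 + 9.3621×0.033373 = 1.3124.
N = 3720/1.3124 = 2834.41.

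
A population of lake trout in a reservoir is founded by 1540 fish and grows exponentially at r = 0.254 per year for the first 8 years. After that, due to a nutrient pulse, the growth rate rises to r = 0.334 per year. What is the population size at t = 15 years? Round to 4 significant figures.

Phase 1: N(8) = 1540·e^(0.254×8) = 1540·e^2.032 = 11749.2.
Phase 2 runs for 15 − 8 = 7 years at r = 0.334.
N(15) = 11749.2·e^(0.334×7) = 11749.2·e^2.338 = 121727.

121700 fish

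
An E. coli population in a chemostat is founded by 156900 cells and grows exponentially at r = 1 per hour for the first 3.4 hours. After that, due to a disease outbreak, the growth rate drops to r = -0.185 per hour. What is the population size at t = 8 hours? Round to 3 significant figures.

2010000 cells

Phase 1: N(3.4) = 156900·e^(1×3.4) = 156900·e^3.4 = 4.701367×10^6.
Phase 2 runs for 8 − 3.4 = 4.6 hours at r = -0.185.
N(8) = 4.701367×10^6·e^(-0.185×4.6) = 4.701367×10^6·e^-0.851 = 2.007426×10^6.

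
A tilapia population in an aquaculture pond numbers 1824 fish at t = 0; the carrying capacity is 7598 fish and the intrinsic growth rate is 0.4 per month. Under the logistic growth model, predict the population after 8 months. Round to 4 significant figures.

6730 fish

A = (K − N₀)/N₀ = (7598 − 1824)/1824 = 3.1656.
N(t) = K/(1 + A·e^(−rt)) = 7598/(1 + 3.1656×e^(−0.4×8)).
e^(−3.2) = 0.040762; denominator = 1 + 3.1656×0.040762 = 1.129.
N = 7598/1.129 = 6729.64.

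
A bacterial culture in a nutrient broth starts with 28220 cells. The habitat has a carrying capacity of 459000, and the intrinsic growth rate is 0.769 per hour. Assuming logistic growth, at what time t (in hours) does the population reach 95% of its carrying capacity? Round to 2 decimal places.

A = (K − N₀)/N₀ = (459000 − 28220)/28220 = 15.265.
Solve 459000/(1 + 15.265·e^(−0.769t)) = 436050: 1 + 15.265·e^(−0.769t) = 1.0526, so e^(−0.769t) = 0.00344785.
−0.769·t = ln(0.00344785) = -5.67, so t = 5.67/0.769 = 7.3732.

7.37 hours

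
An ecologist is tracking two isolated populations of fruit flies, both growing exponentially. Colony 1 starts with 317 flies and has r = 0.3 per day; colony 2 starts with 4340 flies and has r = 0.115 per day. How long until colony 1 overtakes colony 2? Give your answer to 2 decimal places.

Set 317·e^(0.3t) = 4340·e^(0.115t).
e^((0.3 − 0.115)t) = 4340/317 → e^(0.185·t) = 13.691.
0.185·t = ln(13.691) = 2.6167, so t = 2.6167/0.185 = 14.144.

14.14 days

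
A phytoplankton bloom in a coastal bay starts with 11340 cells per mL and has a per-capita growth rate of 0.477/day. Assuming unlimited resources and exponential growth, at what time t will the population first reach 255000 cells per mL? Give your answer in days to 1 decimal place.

6.5 days

Set N₀·e^(rt) = 255000: e^(0.477·t) = 255000/11340 = 22.487.
0.477·t = ln(22.487) = 3.1129, so t = 3.1129/0.477 = 6.5261.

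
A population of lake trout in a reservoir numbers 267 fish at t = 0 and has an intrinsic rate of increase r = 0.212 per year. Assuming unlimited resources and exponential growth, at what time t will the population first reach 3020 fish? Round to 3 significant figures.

Set N₀·e^(rt) = 3020: e^(0.212·t) = 3020/267 = 11.311.
0.212·t = ln(11.311) = 2.4258, so t = 2.4258/0.212 = 11.442.

11.4 years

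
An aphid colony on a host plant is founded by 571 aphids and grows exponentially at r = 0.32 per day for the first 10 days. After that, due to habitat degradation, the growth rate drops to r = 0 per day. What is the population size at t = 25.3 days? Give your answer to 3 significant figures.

14000 aphids

Phase 1: N(10) = 571·e^(0.32×10) = 571·e^3.2 = 14008.1.
Phase 2 runs for 25.3 − 10 = 15.3 days at r = 0.
N(25.3) = 14008.1·e^(0×15.3) = 14008.1·e^0 = 14008.1.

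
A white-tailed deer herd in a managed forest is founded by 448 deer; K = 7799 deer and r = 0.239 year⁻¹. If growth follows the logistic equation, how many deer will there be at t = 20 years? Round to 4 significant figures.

A = (K − N₀)/N₀ = (7799 − 448)/448 = 16.408.
N(t) = K/(1 + A·e^(−rt)) = 7799/(1 + 16.408×e^(−0.239×20)).
e^(−4.78) = 0.008396; denominator = 1 + 16.408×0.008396 = 1.1378.
N = 7799/1.1378 = 6854.66.

6855 deer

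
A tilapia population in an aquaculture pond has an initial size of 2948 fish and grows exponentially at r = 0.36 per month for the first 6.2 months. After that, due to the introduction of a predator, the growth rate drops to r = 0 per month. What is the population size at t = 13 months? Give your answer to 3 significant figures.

27500 fish

Phase 1: N(6.2) = 2948·e^(0.36×6.2) = 2948·e^2.232 = 27470.9.
Phase 2 runs for 13 − 6.2 = 6.8 months at r = 0.
N(13) = 27470.9·e^(0×6.8) = 27470.9·e^-0 = 27470.9.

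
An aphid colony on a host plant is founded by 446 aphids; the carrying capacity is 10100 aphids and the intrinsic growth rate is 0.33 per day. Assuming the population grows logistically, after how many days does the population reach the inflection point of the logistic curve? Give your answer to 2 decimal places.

9.32 days

Logistic growth is fastest at N = K/2 = 5050.
A = (K − N₀)/N₀ = 21.646. Set K/(1 + A·e^(−rt)) = K/2 → A·e^(−rt) = 1.
e^(−0.33t) = 1/21.646 = 0.0461985, so t = ln(21.646)/0.33 = 3.0748/0.33 = 9.3176.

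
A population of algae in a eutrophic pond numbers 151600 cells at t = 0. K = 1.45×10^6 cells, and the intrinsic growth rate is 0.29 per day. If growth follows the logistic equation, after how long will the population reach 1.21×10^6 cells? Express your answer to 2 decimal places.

12.98 days

A = (K − N₀)/N₀ = (1.45×10^6 − 151600)/151600 = 8.5646.
Solve 1.45×10^6/(1 + 8.5646·e^(−0.29t)) = 1.21×10^6: 1 + 8.5646·e^(−0.29t) = 1.1983, so e^(−0.29t) = 0.0231588.
−0.29·t = ln(0.0231588) = -3.7654, so t = 3.7654/0.29 = 12.984.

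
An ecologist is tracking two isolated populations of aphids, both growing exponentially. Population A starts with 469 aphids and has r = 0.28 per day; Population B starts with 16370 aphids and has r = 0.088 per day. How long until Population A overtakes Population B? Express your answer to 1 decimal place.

Set 469·e^(0.28t) = 16370·e^(0.088t).
e^((0.28 − 0.088)t) = 16370/469 → e^(0.192·t) = 34.904.
0.192·t = ln(34.904) = 3.5526, so t = 3.5526/0.192 = 18.503.

18.5 days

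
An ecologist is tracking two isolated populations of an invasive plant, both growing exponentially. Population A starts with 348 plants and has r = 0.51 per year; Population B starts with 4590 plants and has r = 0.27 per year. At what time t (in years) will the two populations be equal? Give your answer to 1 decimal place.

10.7 years

Set 348·e^(0.51t) = 4590·e^(0.27t).
e^((0.51 − 0.27)t) = 4590/348 → e^(0.24·t) = 13.19.
0.24·t = ln(13.19) = 2.5794, so t = 2.5794/0.24 = 10.748.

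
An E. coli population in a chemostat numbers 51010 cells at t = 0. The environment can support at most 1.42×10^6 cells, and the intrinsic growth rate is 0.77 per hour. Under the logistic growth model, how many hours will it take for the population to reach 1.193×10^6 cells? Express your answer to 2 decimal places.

6.43 hours

A = (K − N₀)/N₀ = (1.42×10^6 − 51010)/51010 = 26.838.
Solve 1.42×10^6/(1 + 26.838·e^(−0.77t)) = 1.193×10^6: 1 + 26.838·e^(−0.77t) = 1.1903, so e^(−0.77t) = 0.00708991.
−0.77·t = ln(0.00708991) = -4.9491, so t = 4.9491/0.77 = 6.4274.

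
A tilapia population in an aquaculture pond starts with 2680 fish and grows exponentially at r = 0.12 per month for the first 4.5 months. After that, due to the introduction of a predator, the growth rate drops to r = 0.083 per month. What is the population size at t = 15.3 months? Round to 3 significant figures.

11300 fish

Phase 1: N(4.5) = 2680·e^(0.12×4.5) = 2680·e^0.54 = 4598.9.
Phase 2 runs for 15.3 − 4.5 = 10.8 months at r = 0.083.
N(15.3) = 4598.9·e^(0.083×10.8) = 4598.9·e^0.8964 = 11270.8.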